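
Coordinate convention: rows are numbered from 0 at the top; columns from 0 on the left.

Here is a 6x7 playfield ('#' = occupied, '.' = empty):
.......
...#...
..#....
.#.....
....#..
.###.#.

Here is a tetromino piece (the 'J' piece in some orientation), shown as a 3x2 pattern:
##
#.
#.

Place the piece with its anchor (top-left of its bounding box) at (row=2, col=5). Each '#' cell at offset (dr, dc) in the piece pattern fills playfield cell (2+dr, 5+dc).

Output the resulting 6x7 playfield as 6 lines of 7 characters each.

Fill (2+0,5+0) = (2,5)
Fill (2+0,5+1) = (2,6)
Fill (2+1,5+0) = (3,5)
Fill (2+2,5+0) = (4,5)

Answer: .......
...#...
..#..##
.#...#.
....##.
.###.#.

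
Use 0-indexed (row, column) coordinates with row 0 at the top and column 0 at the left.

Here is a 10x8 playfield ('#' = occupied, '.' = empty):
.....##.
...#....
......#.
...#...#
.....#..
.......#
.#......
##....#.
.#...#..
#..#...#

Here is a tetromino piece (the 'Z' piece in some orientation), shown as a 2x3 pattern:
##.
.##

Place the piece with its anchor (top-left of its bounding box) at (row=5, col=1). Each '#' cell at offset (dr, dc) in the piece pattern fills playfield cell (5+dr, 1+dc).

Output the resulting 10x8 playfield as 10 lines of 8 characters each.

Fill (5+0,1+0) = (5,1)
Fill (5+0,1+1) = (5,2)
Fill (5+1,1+1) = (6,2)
Fill (5+1,1+2) = (6,3)

Answer: .....##.
...#....
......#.
...#...#
.....#..
.##....#
.###....
##....#.
.#...#..
#..#...#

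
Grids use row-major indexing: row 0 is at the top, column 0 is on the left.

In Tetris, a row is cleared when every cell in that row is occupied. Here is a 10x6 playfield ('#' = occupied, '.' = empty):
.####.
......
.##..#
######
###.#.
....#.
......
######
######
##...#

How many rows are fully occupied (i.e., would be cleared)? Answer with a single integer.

Answer: 3

Derivation:
Check each row:
  row 0: 2 empty cells -> not full
  row 1: 6 empty cells -> not full
  row 2: 3 empty cells -> not full
  row 3: 0 empty cells -> FULL (clear)
  row 4: 2 empty cells -> not full
  row 5: 5 empty cells -> not full
  row 6: 6 empty cells -> not full
  row 7: 0 empty cells -> FULL (clear)
  row 8: 0 empty cells -> FULL (clear)
  row 9: 3 empty cells -> not full
Total rows cleared: 3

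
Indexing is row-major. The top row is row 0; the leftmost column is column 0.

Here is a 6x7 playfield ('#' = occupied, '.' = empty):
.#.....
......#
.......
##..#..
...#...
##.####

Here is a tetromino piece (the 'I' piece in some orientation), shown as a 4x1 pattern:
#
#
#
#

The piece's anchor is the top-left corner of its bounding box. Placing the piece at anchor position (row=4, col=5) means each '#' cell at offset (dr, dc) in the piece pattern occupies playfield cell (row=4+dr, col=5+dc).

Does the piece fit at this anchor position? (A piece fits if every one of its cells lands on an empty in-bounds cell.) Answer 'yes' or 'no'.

Check each piece cell at anchor (4, 5):
  offset (0,0) -> (4,5): empty -> OK
  offset (1,0) -> (5,5): occupied ('#') -> FAIL
  offset (2,0) -> (6,5): out of bounds -> FAIL
  offset (3,0) -> (7,5): out of bounds -> FAIL
All cells valid: no

Answer: no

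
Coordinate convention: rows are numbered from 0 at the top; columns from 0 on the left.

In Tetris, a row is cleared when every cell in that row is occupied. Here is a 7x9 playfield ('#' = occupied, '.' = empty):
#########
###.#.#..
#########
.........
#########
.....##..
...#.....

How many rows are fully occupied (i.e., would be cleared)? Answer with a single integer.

Check each row:
  row 0: 0 empty cells -> FULL (clear)
  row 1: 4 empty cells -> not full
  row 2: 0 empty cells -> FULL (clear)
  row 3: 9 empty cells -> not full
  row 4: 0 empty cells -> FULL (clear)
  row 5: 7 empty cells -> not full
  row 6: 8 empty cells -> not full
Total rows cleared: 3

Answer: 3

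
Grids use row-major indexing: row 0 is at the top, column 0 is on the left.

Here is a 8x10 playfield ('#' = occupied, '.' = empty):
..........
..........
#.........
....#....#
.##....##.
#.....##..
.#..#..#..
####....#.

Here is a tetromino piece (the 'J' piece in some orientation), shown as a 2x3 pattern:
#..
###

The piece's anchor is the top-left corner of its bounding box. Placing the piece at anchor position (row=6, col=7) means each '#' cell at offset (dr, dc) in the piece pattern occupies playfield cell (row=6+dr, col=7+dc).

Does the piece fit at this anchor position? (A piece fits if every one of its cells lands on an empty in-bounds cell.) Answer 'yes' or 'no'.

Check each piece cell at anchor (6, 7):
  offset (0,0) -> (6,7): occupied ('#') -> FAIL
  offset (1,0) -> (7,7): empty -> OK
  offset (1,1) -> (7,8): occupied ('#') -> FAIL
  offset (1,2) -> (7,9): empty -> OK
All cells valid: no

Answer: no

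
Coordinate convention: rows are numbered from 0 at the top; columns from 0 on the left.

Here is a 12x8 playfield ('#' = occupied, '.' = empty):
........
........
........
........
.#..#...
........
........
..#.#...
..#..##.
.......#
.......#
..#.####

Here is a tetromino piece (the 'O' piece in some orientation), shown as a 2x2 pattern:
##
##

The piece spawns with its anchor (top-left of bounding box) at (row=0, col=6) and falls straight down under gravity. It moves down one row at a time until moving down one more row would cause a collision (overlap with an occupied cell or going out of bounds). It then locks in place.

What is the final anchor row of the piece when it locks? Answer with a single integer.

Answer: 6

Derivation:
Spawn at (row=0, col=6). Try each row:
  row 0: fits
  row 1: fits
  row 2: fits
  row 3: fits
  row 4: fits
  row 5: fits
  row 6: fits
  row 7: blocked -> lock at row 6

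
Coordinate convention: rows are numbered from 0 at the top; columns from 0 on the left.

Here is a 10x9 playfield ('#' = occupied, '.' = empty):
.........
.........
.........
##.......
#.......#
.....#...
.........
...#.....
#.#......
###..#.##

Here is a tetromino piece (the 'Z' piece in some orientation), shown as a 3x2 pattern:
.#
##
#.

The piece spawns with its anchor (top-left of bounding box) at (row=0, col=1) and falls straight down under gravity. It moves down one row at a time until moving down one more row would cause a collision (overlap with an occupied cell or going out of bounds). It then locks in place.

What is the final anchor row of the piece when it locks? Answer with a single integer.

Answer: 0

Derivation:
Spawn at (row=0, col=1). Try each row:
  row 0: fits
  row 1: blocked -> lock at row 0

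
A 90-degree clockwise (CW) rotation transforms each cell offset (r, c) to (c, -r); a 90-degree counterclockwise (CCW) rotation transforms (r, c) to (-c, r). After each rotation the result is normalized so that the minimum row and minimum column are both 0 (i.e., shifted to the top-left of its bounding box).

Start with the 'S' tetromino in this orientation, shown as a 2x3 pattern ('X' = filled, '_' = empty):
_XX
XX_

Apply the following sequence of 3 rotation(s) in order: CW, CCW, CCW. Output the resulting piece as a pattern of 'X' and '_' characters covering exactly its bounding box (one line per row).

Answer: X_
XX
_X

Derivation:
Start:
_XX
XX_
After rotation 1 (CW):
X_
XX
_X
After rotation 2 (CCW):
_XX
XX_
After rotation 3 (CCW):
X_
XX
_X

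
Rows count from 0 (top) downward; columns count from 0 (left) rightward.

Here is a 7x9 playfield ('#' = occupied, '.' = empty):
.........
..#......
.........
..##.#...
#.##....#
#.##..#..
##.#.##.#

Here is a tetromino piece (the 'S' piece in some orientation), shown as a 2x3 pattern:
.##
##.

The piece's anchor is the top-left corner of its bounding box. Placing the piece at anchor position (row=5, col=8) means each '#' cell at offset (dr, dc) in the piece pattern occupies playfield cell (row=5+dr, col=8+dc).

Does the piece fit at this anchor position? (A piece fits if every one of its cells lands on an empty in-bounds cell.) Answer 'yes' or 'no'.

Answer: no

Derivation:
Check each piece cell at anchor (5, 8):
  offset (0,1) -> (5,9): out of bounds -> FAIL
  offset (0,2) -> (5,10): out of bounds -> FAIL
  offset (1,0) -> (6,8): occupied ('#') -> FAIL
  offset (1,1) -> (6,9): out of bounds -> FAIL
All cells valid: no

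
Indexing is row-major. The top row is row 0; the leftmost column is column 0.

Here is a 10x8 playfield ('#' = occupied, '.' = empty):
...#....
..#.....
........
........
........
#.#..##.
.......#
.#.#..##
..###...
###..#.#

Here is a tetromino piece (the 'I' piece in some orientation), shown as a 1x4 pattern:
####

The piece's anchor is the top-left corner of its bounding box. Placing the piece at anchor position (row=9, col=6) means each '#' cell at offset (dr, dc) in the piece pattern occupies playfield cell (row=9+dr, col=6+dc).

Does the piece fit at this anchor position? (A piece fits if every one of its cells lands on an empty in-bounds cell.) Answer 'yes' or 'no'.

Check each piece cell at anchor (9, 6):
  offset (0,0) -> (9,6): empty -> OK
  offset (0,1) -> (9,7): occupied ('#') -> FAIL
  offset (0,2) -> (9,8): out of bounds -> FAIL
  offset (0,3) -> (9,9): out of bounds -> FAIL
All cells valid: no

Answer: no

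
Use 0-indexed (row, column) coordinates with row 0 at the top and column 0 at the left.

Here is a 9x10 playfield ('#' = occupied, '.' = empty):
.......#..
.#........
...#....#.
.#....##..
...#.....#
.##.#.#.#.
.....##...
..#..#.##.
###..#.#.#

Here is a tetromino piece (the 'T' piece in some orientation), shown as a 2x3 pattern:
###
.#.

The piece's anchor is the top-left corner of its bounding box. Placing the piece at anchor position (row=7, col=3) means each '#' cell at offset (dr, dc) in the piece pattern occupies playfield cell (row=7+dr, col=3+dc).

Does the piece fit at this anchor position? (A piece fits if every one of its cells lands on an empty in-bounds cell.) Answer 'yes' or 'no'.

Check each piece cell at anchor (7, 3):
  offset (0,0) -> (7,3): empty -> OK
  offset (0,1) -> (7,4): empty -> OK
  offset (0,2) -> (7,5): occupied ('#') -> FAIL
  offset (1,1) -> (8,4): empty -> OK
All cells valid: no

Answer: no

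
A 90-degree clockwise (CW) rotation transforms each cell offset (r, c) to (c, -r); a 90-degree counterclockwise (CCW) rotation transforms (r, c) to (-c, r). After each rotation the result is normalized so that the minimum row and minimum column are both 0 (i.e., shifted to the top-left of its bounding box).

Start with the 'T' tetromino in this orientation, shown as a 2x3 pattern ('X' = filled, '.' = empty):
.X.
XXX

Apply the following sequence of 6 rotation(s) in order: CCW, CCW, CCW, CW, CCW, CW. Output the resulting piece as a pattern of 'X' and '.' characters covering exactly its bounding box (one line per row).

Start:
.X.
XXX
After rotation 1 (CCW):
.X
XX
.X
After rotation 2 (CCW):
XXX
.X.
After rotation 3 (CCW):
X.
XX
X.
After rotation 4 (CW):
XXX
.X.
After rotation 5 (CCW):
X.
XX
X.
After rotation 6 (CW):
XXX
.X.

Answer: XXX
.X.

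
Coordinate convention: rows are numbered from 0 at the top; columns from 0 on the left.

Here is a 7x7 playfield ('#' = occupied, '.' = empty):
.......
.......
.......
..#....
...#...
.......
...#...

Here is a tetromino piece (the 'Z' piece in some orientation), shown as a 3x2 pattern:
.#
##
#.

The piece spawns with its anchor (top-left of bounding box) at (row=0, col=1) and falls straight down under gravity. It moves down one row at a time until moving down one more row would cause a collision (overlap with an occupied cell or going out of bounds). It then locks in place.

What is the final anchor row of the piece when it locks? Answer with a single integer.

Spawn at (row=0, col=1). Try each row:
  row 0: fits
  row 1: fits
  row 2: blocked -> lock at row 1

Answer: 1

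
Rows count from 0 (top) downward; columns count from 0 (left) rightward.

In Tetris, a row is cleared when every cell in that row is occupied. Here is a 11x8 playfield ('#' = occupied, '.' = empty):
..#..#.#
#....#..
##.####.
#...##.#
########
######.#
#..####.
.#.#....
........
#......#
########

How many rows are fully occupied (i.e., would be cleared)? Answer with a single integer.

Check each row:
  row 0: 5 empty cells -> not full
  row 1: 6 empty cells -> not full
  row 2: 2 empty cells -> not full
  row 3: 4 empty cells -> not full
  row 4: 0 empty cells -> FULL (clear)
  row 5: 1 empty cell -> not full
  row 6: 3 empty cells -> not full
  row 7: 6 empty cells -> not full
  row 8: 8 empty cells -> not full
  row 9: 6 empty cells -> not full
  row 10: 0 empty cells -> FULL (clear)
Total rows cleared: 2

Answer: 2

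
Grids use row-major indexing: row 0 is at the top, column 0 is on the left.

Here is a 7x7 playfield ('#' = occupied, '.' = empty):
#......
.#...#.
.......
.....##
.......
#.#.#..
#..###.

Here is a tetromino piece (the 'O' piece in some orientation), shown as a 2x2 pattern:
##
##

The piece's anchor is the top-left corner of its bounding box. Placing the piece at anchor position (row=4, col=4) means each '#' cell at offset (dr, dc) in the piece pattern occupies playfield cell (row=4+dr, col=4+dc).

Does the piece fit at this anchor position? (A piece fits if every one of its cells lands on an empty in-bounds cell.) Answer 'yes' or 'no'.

Answer: no

Derivation:
Check each piece cell at anchor (4, 4):
  offset (0,0) -> (4,4): empty -> OK
  offset (0,1) -> (4,5): empty -> OK
  offset (1,0) -> (5,4): occupied ('#') -> FAIL
  offset (1,1) -> (5,5): empty -> OK
All cells valid: no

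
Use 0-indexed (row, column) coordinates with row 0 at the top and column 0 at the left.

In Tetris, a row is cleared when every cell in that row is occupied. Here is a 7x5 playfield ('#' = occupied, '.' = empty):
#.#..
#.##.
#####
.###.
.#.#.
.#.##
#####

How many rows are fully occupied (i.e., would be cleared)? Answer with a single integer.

Check each row:
  row 0: 3 empty cells -> not full
  row 1: 2 empty cells -> not full
  row 2: 0 empty cells -> FULL (clear)
  row 3: 2 empty cells -> not full
  row 4: 3 empty cells -> not full
  row 5: 2 empty cells -> not full
  row 6: 0 empty cells -> FULL (clear)
Total rows cleared: 2

Answer: 2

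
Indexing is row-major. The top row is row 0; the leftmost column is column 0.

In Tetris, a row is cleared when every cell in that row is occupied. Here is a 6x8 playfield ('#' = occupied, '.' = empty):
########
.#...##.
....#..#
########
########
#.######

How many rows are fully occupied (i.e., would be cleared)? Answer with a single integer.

Check each row:
  row 0: 0 empty cells -> FULL (clear)
  row 1: 5 empty cells -> not full
  row 2: 6 empty cells -> not full
  row 3: 0 empty cells -> FULL (clear)
  row 4: 0 empty cells -> FULL (clear)
  row 5: 1 empty cell -> not full
Total rows cleared: 3

Answer: 3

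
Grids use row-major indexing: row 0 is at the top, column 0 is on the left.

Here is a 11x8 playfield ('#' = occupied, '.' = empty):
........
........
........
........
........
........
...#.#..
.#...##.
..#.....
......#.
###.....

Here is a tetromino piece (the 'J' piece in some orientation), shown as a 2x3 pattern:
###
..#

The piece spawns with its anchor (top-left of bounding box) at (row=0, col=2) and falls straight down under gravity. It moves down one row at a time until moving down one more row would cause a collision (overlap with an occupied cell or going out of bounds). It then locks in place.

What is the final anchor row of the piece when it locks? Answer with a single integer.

Spawn at (row=0, col=2). Try each row:
  row 0: fits
  row 1: fits
  row 2: fits
  row 3: fits
  row 4: fits
  row 5: fits
  row 6: blocked -> lock at row 5

Answer: 5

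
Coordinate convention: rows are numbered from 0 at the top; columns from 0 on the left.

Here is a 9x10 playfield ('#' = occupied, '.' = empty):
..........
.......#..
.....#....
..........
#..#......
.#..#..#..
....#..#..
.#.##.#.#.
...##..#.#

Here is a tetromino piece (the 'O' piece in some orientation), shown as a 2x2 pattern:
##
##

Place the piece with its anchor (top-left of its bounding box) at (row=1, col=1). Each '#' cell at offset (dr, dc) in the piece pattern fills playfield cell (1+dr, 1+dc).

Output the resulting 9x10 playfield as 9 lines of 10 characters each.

Answer: ..........
.##....#..
.##..#....
..........
#..#......
.#..#..#..
....#..#..
.#.##.#.#.
...##..#.#

Derivation:
Fill (1+0,1+0) = (1,1)
Fill (1+0,1+1) = (1,2)
Fill (1+1,1+0) = (2,1)
Fill (1+1,1+1) = (2,2)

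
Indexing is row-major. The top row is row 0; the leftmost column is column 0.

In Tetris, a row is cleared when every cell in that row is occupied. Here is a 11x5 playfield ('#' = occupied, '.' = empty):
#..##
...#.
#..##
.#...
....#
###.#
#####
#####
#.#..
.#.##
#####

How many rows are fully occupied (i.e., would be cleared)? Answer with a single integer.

Check each row:
  row 0: 2 empty cells -> not full
  row 1: 4 empty cells -> not full
  row 2: 2 empty cells -> not full
  row 3: 4 empty cells -> not full
  row 4: 4 empty cells -> not full
  row 5: 1 empty cell -> not full
  row 6: 0 empty cells -> FULL (clear)
  row 7: 0 empty cells -> FULL (clear)
  row 8: 3 empty cells -> not full
  row 9: 2 empty cells -> not full
  row 10: 0 empty cells -> FULL (clear)
Total rows cleared: 3

Answer: 3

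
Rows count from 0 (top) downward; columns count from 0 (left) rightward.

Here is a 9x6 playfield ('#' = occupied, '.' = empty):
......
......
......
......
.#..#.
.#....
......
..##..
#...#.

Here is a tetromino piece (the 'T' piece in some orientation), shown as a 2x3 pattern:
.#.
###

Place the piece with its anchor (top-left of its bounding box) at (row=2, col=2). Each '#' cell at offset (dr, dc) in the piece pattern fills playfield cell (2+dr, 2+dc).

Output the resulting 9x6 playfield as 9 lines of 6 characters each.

Fill (2+0,2+1) = (2,3)
Fill (2+1,2+0) = (3,2)
Fill (2+1,2+1) = (3,3)
Fill (2+1,2+2) = (3,4)

Answer: ......
......
...#..
..###.
.#..#.
.#....
......
..##..
#...#.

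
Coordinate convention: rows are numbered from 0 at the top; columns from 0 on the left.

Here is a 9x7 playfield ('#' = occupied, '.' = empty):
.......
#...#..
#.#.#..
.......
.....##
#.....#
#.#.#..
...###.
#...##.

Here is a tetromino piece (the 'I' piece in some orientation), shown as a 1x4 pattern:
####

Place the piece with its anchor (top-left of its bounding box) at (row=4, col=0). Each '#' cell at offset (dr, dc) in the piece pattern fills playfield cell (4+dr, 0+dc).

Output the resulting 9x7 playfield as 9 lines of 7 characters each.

Fill (4+0,0+0) = (4,0)
Fill (4+0,0+1) = (4,1)
Fill (4+0,0+2) = (4,2)
Fill (4+0,0+3) = (4,3)

Answer: .......
#...#..
#.#.#..
.......
####.##
#.....#
#.#.#..
...###.
#...##.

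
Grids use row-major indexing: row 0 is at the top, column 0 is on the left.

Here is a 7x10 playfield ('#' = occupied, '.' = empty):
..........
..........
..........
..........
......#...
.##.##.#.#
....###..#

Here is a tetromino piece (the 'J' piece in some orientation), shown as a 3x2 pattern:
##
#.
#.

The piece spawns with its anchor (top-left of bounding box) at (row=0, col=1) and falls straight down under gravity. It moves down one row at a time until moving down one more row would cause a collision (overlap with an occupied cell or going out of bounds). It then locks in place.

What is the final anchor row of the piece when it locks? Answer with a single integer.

Spawn at (row=0, col=1). Try each row:
  row 0: fits
  row 1: fits
  row 2: fits
  row 3: blocked -> lock at row 2

Answer: 2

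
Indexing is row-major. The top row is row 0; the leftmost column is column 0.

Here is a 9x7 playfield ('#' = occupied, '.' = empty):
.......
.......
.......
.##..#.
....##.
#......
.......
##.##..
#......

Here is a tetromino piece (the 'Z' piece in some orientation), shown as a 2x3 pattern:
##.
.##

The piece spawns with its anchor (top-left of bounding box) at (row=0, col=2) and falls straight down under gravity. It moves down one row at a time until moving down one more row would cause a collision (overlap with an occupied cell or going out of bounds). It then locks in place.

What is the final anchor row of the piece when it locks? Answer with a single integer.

Spawn at (row=0, col=2). Try each row:
  row 0: fits
  row 1: fits
  row 2: fits
  row 3: blocked -> lock at row 2

Answer: 2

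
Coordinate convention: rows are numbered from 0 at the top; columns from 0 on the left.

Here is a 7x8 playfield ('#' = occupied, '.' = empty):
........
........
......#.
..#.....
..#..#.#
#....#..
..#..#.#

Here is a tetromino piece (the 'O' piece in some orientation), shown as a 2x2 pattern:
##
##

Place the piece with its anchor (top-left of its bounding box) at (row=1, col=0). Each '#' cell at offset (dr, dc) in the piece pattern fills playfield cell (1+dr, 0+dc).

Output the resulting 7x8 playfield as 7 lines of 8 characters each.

Fill (1+0,0+0) = (1,0)
Fill (1+0,0+1) = (1,1)
Fill (1+1,0+0) = (2,0)
Fill (1+1,0+1) = (2,1)

Answer: ........
##......
##....#.
..#.....
..#..#.#
#....#..
..#..#.#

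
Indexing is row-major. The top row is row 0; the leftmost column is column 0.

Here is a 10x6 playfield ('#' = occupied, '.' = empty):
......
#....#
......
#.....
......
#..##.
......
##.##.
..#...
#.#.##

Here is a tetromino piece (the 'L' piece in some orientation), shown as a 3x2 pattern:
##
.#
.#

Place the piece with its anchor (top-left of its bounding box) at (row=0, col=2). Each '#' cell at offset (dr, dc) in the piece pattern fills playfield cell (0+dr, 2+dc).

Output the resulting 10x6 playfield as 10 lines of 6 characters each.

Answer: ..##..
#..#.#
...#..
#.....
......
#..##.
......
##.##.
..#...
#.#.##

Derivation:
Fill (0+0,2+0) = (0,2)
Fill (0+0,2+1) = (0,3)
Fill (0+1,2+1) = (1,3)
Fill (0+2,2+1) = (2,3)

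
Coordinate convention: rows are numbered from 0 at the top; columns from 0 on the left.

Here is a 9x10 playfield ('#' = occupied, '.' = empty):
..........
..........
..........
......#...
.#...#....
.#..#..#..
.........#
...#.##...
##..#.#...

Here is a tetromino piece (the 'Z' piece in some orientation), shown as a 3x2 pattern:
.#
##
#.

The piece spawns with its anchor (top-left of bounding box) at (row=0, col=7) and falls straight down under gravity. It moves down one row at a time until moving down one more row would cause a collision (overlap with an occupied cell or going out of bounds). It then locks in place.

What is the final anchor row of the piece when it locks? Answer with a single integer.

Answer: 2

Derivation:
Spawn at (row=0, col=7). Try each row:
  row 0: fits
  row 1: fits
  row 2: fits
  row 3: blocked -> lock at row 2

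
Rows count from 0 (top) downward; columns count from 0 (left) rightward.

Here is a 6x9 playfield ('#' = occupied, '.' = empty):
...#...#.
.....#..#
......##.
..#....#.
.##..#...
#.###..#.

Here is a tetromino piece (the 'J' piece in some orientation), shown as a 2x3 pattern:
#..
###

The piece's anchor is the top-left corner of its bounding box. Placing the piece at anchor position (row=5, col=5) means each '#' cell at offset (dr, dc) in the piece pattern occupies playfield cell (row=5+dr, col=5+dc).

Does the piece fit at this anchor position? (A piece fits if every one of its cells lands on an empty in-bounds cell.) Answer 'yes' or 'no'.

Answer: no

Derivation:
Check each piece cell at anchor (5, 5):
  offset (0,0) -> (5,5): empty -> OK
  offset (1,0) -> (6,5): out of bounds -> FAIL
  offset (1,1) -> (6,6): out of bounds -> FAIL
  offset (1,2) -> (6,7): out of bounds -> FAIL
All cells valid: no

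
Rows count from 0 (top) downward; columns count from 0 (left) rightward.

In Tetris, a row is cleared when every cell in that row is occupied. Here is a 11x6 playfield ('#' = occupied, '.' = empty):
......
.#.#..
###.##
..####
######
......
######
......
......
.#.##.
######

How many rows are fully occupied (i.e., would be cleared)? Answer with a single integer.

Check each row:
  row 0: 6 empty cells -> not full
  row 1: 4 empty cells -> not full
  row 2: 1 empty cell -> not full
  row 3: 2 empty cells -> not full
  row 4: 0 empty cells -> FULL (clear)
  row 5: 6 empty cells -> not full
  row 6: 0 empty cells -> FULL (clear)
  row 7: 6 empty cells -> not full
  row 8: 6 empty cells -> not full
  row 9: 3 empty cells -> not full
  row 10: 0 empty cells -> FULL (clear)
Total rows cleared: 3

Answer: 3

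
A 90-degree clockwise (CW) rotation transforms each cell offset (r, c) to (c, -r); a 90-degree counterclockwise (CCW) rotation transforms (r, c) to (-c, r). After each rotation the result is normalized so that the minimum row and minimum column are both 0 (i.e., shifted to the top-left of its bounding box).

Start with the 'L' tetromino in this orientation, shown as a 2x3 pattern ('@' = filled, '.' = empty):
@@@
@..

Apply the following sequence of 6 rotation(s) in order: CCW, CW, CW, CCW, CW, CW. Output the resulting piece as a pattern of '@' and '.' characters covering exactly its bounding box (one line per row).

Start:
@@@
@..
After rotation 1 (CCW):
@.
@.
@@
After rotation 2 (CW):
@@@
@..
After rotation 3 (CW):
@@
.@
.@
After rotation 4 (CCW):
@@@
@..
After rotation 5 (CW):
@@
.@
.@
After rotation 6 (CW):
..@
@@@

Answer: ..@
@@@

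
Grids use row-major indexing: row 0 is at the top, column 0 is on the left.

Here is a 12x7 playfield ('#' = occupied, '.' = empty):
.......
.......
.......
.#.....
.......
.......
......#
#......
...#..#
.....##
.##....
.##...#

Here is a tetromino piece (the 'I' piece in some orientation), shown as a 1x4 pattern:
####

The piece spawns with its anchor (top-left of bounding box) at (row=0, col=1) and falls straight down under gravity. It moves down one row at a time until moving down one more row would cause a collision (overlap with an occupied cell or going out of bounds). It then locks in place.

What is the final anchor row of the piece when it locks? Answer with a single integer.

Answer: 2

Derivation:
Spawn at (row=0, col=1). Try each row:
  row 0: fits
  row 1: fits
  row 2: fits
  row 3: blocked -> lock at row 2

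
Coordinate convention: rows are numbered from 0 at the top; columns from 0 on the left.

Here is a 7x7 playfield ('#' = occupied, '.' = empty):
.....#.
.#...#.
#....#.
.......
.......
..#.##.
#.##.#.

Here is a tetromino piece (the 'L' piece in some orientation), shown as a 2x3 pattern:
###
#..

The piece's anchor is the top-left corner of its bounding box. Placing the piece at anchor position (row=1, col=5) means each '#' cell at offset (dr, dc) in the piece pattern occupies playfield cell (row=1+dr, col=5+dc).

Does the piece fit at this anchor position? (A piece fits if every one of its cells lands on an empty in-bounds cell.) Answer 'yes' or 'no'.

Check each piece cell at anchor (1, 5):
  offset (0,0) -> (1,5): occupied ('#') -> FAIL
  offset (0,1) -> (1,6): empty -> OK
  offset (0,2) -> (1,7): out of bounds -> FAIL
  offset (1,0) -> (2,5): occupied ('#') -> FAIL
All cells valid: no

Answer: no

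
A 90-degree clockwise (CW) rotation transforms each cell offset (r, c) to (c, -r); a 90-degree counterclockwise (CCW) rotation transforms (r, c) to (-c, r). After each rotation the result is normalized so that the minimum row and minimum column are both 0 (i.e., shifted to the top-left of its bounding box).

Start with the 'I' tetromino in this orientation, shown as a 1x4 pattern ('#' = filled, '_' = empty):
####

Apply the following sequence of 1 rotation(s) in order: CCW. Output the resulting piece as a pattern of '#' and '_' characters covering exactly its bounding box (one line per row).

Start:
####
After rotation 1 (CCW):
#
#
#
#

Answer: #
#
#
#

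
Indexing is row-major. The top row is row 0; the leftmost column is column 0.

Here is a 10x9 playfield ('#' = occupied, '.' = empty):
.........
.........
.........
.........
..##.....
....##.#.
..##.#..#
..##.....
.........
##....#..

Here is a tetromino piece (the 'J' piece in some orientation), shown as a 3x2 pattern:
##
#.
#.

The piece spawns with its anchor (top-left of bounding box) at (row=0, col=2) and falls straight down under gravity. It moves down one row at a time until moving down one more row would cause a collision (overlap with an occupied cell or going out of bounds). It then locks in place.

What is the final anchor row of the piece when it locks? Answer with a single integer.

Answer: 1

Derivation:
Spawn at (row=0, col=2). Try each row:
  row 0: fits
  row 1: fits
  row 2: blocked -> lock at row 1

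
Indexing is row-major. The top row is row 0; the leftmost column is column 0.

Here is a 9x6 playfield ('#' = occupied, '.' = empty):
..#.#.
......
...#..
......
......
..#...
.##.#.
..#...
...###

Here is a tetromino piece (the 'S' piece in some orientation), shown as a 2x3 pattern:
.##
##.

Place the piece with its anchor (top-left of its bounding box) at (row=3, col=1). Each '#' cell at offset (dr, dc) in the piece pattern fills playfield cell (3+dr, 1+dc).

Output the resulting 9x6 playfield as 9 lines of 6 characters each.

Fill (3+0,1+1) = (3,2)
Fill (3+0,1+2) = (3,3)
Fill (3+1,1+0) = (4,1)
Fill (3+1,1+1) = (4,2)

Answer: ..#.#.
......
...#..
..##..
.##...
..#...
.##.#.
..#...
...###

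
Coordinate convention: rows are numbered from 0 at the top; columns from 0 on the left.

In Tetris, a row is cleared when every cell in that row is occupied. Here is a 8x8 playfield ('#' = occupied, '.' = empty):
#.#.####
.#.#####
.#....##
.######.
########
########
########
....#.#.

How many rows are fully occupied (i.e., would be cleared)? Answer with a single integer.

Answer: 3

Derivation:
Check each row:
  row 0: 2 empty cells -> not full
  row 1: 2 empty cells -> not full
  row 2: 5 empty cells -> not full
  row 3: 2 empty cells -> not full
  row 4: 0 empty cells -> FULL (clear)
  row 5: 0 empty cells -> FULL (clear)
  row 6: 0 empty cells -> FULL (clear)
  row 7: 6 empty cells -> not full
Total rows cleared: 3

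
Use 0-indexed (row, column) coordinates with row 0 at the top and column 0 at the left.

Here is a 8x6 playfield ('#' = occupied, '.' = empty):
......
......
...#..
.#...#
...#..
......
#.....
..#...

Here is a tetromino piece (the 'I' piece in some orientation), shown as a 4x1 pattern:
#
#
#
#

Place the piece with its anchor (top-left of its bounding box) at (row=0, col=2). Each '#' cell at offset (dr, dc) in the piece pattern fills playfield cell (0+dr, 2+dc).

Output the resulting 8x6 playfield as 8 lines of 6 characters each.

Fill (0+0,2+0) = (0,2)
Fill (0+1,2+0) = (1,2)
Fill (0+2,2+0) = (2,2)
Fill (0+3,2+0) = (3,2)

Answer: ..#...
..#...
..##..
.##..#
...#..
......
#.....
..#...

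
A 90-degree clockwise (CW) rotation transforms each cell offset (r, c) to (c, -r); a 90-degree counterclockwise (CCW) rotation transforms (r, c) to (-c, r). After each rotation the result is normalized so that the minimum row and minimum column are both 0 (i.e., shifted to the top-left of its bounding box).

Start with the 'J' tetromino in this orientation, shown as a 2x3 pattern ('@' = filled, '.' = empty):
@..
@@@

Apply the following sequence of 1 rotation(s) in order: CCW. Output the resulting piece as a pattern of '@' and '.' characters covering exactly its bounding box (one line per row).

Answer: .@
.@
@@

Derivation:
Start:
@..
@@@
After rotation 1 (CCW):
.@
.@
@@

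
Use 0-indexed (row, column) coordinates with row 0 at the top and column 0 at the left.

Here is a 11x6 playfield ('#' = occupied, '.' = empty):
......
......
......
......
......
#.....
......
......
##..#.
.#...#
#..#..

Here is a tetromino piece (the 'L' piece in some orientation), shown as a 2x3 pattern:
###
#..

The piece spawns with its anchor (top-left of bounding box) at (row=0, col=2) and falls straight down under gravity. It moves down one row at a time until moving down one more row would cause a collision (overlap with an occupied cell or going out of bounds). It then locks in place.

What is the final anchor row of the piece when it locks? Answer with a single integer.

Answer: 7

Derivation:
Spawn at (row=0, col=2). Try each row:
  row 0: fits
  row 1: fits
  row 2: fits
  row 3: fits
  row 4: fits
  row 5: fits
  row 6: fits
  row 7: fits
  row 8: blocked -> lock at row 7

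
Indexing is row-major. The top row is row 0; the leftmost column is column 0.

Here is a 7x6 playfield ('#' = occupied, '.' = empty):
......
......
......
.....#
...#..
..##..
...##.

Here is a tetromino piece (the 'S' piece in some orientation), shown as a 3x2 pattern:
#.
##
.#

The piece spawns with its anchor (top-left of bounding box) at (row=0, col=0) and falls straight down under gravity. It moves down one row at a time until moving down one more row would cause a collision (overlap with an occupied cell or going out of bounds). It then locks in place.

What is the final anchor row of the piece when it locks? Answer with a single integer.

Spawn at (row=0, col=0). Try each row:
  row 0: fits
  row 1: fits
  row 2: fits
  row 3: fits
  row 4: fits
  row 5: blocked -> lock at row 4

Answer: 4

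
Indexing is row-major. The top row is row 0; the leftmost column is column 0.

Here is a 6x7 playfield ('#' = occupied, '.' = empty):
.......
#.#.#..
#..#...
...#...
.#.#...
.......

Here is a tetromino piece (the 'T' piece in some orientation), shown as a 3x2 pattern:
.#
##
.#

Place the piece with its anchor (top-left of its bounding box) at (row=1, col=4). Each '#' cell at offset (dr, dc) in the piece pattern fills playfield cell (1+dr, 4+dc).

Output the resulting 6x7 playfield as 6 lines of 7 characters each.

Answer: .......
#.#.##.
#..###.
...#.#.
.#.#...
.......

Derivation:
Fill (1+0,4+1) = (1,5)
Fill (1+1,4+0) = (2,4)
Fill (1+1,4+1) = (2,5)
Fill (1+2,4+1) = (3,5)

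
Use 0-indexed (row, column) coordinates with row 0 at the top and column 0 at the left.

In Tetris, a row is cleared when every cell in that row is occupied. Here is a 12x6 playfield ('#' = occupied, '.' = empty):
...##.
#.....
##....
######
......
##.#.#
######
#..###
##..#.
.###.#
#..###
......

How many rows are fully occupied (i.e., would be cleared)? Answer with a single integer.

Answer: 2

Derivation:
Check each row:
  row 0: 4 empty cells -> not full
  row 1: 5 empty cells -> not full
  row 2: 4 empty cells -> not full
  row 3: 0 empty cells -> FULL (clear)
  row 4: 6 empty cells -> not full
  row 5: 2 empty cells -> not full
  row 6: 0 empty cells -> FULL (clear)
  row 7: 2 empty cells -> not full
  row 8: 3 empty cells -> not full
  row 9: 2 empty cells -> not full
  row 10: 2 empty cells -> not full
  row 11: 6 empty cells -> not full
Total rows cleared: 2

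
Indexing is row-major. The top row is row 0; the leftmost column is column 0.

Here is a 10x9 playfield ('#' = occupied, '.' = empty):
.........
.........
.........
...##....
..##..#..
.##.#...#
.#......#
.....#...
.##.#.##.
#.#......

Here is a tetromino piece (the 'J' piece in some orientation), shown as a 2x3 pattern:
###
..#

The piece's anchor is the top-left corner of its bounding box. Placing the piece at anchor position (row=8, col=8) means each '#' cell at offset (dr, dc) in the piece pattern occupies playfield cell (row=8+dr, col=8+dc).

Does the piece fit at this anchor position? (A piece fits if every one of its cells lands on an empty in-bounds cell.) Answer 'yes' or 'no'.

Answer: no

Derivation:
Check each piece cell at anchor (8, 8):
  offset (0,0) -> (8,8): empty -> OK
  offset (0,1) -> (8,9): out of bounds -> FAIL
  offset (0,2) -> (8,10): out of bounds -> FAIL
  offset (1,2) -> (9,10): out of bounds -> FAIL
All cells valid: no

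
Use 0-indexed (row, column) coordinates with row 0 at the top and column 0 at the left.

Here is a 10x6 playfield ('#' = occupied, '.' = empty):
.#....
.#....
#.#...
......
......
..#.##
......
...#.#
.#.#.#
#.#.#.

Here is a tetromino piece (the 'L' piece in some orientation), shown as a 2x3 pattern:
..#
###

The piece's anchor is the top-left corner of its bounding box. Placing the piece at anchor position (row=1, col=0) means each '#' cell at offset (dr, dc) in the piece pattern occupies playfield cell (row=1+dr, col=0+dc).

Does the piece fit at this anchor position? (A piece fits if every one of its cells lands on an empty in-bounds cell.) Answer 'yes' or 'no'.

Answer: no

Derivation:
Check each piece cell at anchor (1, 0):
  offset (0,2) -> (1,2): empty -> OK
  offset (1,0) -> (2,0): occupied ('#') -> FAIL
  offset (1,1) -> (2,1): empty -> OK
  offset (1,2) -> (2,2): occupied ('#') -> FAIL
All cells valid: no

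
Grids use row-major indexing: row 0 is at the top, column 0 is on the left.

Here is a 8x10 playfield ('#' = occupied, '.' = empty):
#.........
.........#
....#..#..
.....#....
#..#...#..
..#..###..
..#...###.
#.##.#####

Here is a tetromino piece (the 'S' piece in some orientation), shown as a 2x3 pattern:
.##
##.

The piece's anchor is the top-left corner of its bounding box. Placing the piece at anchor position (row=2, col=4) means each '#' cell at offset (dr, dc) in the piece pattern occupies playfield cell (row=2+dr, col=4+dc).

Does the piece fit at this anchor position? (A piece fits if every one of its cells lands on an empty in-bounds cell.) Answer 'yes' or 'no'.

Answer: no

Derivation:
Check each piece cell at anchor (2, 4):
  offset (0,1) -> (2,5): empty -> OK
  offset (0,2) -> (2,6): empty -> OK
  offset (1,0) -> (3,4): empty -> OK
  offset (1,1) -> (3,5): occupied ('#') -> FAIL
All cells valid: no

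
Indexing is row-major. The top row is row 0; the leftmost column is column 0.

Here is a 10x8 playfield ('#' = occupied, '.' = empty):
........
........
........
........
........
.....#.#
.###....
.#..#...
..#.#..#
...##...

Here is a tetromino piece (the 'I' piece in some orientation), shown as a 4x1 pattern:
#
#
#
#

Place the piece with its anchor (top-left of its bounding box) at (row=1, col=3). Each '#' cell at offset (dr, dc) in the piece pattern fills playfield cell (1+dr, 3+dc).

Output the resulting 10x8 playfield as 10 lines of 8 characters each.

Answer: ........
...#....
...#....
...#....
...#....
.....#.#
.###....
.#..#...
..#.#..#
...##...

Derivation:
Fill (1+0,3+0) = (1,3)
Fill (1+1,3+0) = (2,3)
Fill (1+2,3+0) = (3,3)
Fill (1+3,3+0) = (4,3)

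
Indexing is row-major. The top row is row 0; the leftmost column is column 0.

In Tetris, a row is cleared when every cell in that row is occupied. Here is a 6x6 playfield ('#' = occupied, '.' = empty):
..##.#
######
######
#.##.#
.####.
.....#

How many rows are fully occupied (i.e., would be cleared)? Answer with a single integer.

Check each row:
  row 0: 3 empty cells -> not full
  row 1: 0 empty cells -> FULL (clear)
  row 2: 0 empty cells -> FULL (clear)
  row 3: 2 empty cells -> not full
  row 4: 2 empty cells -> not full
  row 5: 5 empty cells -> not full
Total rows cleared: 2

Answer: 2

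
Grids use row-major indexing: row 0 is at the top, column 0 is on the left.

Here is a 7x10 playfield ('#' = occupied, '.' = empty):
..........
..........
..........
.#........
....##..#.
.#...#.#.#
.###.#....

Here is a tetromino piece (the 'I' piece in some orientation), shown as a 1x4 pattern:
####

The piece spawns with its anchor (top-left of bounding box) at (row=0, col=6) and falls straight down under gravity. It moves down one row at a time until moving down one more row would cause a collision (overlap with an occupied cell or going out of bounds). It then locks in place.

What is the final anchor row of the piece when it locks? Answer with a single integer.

Spawn at (row=0, col=6). Try each row:
  row 0: fits
  row 1: fits
  row 2: fits
  row 3: fits
  row 4: blocked -> lock at row 3

Answer: 3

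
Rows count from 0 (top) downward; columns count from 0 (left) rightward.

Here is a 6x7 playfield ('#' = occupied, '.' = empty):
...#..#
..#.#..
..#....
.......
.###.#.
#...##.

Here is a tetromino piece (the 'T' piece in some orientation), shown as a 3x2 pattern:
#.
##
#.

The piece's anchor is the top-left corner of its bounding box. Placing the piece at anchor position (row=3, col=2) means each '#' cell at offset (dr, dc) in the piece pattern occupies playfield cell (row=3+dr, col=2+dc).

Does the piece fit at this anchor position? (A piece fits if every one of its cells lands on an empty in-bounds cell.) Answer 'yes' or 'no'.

Check each piece cell at anchor (3, 2):
  offset (0,0) -> (3,2): empty -> OK
  offset (1,0) -> (4,2): occupied ('#') -> FAIL
  offset (1,1) -> (4,3): occupied ('#') -> FAIL
  offset (2,0) -> (5,2): empty -> OK
All cells valid: no

Answer: no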